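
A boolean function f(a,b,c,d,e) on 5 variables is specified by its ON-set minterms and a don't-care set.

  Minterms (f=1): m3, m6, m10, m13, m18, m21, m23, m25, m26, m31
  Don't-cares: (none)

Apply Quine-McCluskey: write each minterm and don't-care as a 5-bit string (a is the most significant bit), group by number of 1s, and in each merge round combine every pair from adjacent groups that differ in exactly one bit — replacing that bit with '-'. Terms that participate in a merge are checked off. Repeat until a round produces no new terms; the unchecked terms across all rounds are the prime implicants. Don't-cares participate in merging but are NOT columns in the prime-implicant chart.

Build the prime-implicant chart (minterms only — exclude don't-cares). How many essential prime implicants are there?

8

Round 0: 00011 00110 01010✓ 01101 10010✓ 10101✓ 10111✓ 11001 11010✓ 11111✓
Round 1: -1010 1-010 1-111 101-1
PIs = {-1010, 00011, 00110, 01101, 1-010, 1-111, 101-1, 11001}
Coverage chart:
  m3: 00011 ←essential
  m6: 00110 ←essential
  m10: -1010 ←essential
  m13: 01101 ←essential
  m18: 1-010 ←essential
  m21: 101-1 ←essential
  m23: 1-111,101-1
  m25: 11001 ←essential
  m26: -1010,1-010
  m31: 1-111 ←essential
Essential: -1010, 00011, 00110, 01101, 1-010, 1-111, 101-1, 11001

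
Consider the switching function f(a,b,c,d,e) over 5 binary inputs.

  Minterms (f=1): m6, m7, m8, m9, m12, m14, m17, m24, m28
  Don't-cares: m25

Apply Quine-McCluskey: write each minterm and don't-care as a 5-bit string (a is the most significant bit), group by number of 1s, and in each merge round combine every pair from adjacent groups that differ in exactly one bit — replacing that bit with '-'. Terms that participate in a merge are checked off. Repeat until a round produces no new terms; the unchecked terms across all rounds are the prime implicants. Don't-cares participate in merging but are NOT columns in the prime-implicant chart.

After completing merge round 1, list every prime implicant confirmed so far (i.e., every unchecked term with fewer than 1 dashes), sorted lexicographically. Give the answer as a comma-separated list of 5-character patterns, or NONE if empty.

Round 0: 00110✓ 00111✓ 01000✓ 01001✓ 01100✓ 01110✓ 10001✓ 11000✓ 11001✓ 11100✓
Round 1: -1000✓ -1001✓ -1100✓ 0-110 0011- 01-00✓ 0100-✓ 011-0 1-001 11-00✓ 1100-✓
Round 2: -1-00 -100-
PIs = {-1-00, -100-, 0-110, 0011-, 011-0, 1-001}

NONE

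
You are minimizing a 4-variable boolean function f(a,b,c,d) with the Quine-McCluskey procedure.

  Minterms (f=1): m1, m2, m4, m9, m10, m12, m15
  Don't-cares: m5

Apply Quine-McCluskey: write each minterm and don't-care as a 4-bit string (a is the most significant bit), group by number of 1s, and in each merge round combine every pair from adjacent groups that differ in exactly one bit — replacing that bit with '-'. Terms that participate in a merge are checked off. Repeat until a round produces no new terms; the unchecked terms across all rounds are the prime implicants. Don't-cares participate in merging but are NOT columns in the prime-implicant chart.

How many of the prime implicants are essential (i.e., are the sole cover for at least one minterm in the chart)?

4

[col 0] 0001*, 0010*, 0100*, 0101*, 1001*, 1010*, 1100*, 1111
[col 1] -001, -010, -100, 0-01, 010-
Prime implicants: -001, -010, -100, 0-01, 010-, 1111
PI chart (minterm → PIs covering it):
  1 | -001,0-01
  2 | -010  (sole → essential)
  4 | -100,010-
  9 | -001  (sole → essential)
  10 | -010  (sole → essential)
  12 | -100  (sole → essential)
  15 | 1111  (sole → essential)
Essential prime implicants: -001, -010, -100, 1111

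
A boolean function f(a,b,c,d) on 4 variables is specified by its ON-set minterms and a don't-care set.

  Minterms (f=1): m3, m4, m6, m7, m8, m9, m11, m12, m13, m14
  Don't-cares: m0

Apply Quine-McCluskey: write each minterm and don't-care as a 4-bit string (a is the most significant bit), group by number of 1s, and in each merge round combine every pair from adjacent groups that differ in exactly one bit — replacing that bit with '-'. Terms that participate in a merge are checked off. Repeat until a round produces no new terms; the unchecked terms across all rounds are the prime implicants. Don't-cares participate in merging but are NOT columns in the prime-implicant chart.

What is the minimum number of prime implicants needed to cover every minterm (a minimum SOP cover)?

4

size-2^0 implicants → 0000(✓)  0011(✓)  0100(✓)  0110(✓)  0111(✓)  1000(✓)  1001(✓)  1011(✓)  1100(✓)  1101(✓)  1110(✓)
size-2^1 implicants → -000(✓)  -011  -100(✓)  -110(✓)  0-00(✓)  0-11  01-0(✓)  011-  1-00(✓)  1-01(✓)  10-1  100-(✓)  11-0(✓)  110-(✓)
size-2^2 implicants → --00  -1-0  1-0-
Unchecked terms (primes): --00, -011, -1-0, 0-11, 011-, 1-0-, 10-1
Minterm coverage:
  m3 ⊆ -011,0-11
  m4 ⊆ --00,-1-0
  m6 ⊆ -1-0,011-
  m7 ⊆ 0-11,011-
  m8 ⊆ --00,1-0-
  m9 ⊆ 1-0-,10-1
  m11 ⊆ -011,10-1
  m12 ⊆ --00,-1-0,1-0-
  m13 ⊆ 1-0- [E]
  m14 ⊆ -1-0 [E]
E = {-1-0, 1-0-}
Petrick residual → -011, 0-11
Cover = b'cd + bd' + a'cd + ac'  |cover|=4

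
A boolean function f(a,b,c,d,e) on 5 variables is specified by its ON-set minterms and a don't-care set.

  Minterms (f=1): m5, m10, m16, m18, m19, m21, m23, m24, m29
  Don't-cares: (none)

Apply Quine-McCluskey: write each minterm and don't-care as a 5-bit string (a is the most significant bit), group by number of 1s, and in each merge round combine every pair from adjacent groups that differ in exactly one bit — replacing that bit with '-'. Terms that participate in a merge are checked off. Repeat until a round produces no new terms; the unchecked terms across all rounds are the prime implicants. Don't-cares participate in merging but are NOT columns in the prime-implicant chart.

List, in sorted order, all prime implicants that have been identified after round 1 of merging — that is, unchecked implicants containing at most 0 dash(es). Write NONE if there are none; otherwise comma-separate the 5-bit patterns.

01010

Round 0: 00101✓ 01010 10000✓ 10010✓ 10011✓ 10101✓ 10111✓ 11000✓ 11101✓
Round 1: -0101 1-000 1-101 10-11 100-0 1001- 101-1
PIs = {-0101, 01010, 1-000, 1-101, 10-11, 100-0, 1001-, 101-1}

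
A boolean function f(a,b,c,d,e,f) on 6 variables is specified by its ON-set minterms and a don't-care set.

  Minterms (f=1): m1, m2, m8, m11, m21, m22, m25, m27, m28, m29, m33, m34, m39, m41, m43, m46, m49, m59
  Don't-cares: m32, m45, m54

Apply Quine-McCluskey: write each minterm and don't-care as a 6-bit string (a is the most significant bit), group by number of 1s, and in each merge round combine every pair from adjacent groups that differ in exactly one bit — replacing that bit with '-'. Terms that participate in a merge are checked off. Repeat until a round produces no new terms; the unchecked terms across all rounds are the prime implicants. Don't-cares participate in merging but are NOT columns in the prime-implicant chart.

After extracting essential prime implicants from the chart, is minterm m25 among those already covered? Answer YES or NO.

NO

[col 0] 000001*, 000010*, 001000, 001011*, 010101*, 010110*, 011001*, 011011*, 011100*, 011101*, 100000*, 100001*, 100010*, 100111, 101001*, 101011*, 101101*, 101110, 110001*, 110110*, 111011*
[col 1] -00001, -00010, -01011*, -10110, -11011*, 0-1011*, 01-101, 011-01, 0110-1, 01110-, 1-0001, 1-1011*, 10-001, 1000-0, 10000-, 101-01, 1010-1
[col 2] --1011
Prime implicants: --1011, -00001, -00010, -10110, 001000, 01-101, 011-01, 0110-1, 01110-, 1-0001, 10-001, 1000-0, 10000-, 100111, 101-01, 1010-1, 101110
PI chart (minterm → PIs covering it):
  1 | -00001  (sole → essential)
  2 | -00010  (sole → essential)
  8 | 001000  (sole → essential)
  11 | --1011  (sole → essential)
  21 | 01-101  (sole → essential)
  22 | -10110  (sole → essential)
  25 | 011-01,0110-1
  27 | --1011,0110-1
  28 | 01110-  (sole → essential)
  29 | 01-101,011-01,01110-
  33 | -00001,1-0001,10-001,10000-
  34 | -00010,1000-0
  39 | 100111  (sole → essential)
  41 | 10-001,101-01,1010-1
  43 | --1011,1010-1
  46 | 101110  (sole → essential)
  49 | 1-0001  (sole → essential)
  59 | --1011  (sole → essential)
Essential prime implicants: --1011, -00001, -00010, -10110, 001000, 01-101, 01110-, 1-0001, 100111, 101110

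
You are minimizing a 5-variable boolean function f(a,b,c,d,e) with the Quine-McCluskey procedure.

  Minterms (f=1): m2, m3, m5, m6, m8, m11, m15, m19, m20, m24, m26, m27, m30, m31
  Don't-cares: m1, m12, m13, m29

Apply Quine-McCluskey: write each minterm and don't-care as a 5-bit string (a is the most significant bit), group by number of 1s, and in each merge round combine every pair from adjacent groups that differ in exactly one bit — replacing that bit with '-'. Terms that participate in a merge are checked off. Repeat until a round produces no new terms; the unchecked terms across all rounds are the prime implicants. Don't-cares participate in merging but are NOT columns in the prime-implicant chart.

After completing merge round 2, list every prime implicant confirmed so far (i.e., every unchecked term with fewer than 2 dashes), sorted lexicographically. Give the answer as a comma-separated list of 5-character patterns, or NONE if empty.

-1000, 0-101, 00-01, 00-10, 000-1, 0001-, 01-00, 0110-, 10100, 110-0

size-2^0 implicants → 00001(✓)  00010(✓)  00011(✓)  00101(✓)  00110(✓)  01000(✓)  01011(✓)  01100(✓)  01101(✓)  01111(✓)  10011(✓)  10100  11000(✓)  11010(✓)  11011(✓)  11101(✓)  11110(✓)  11111(✓)
size-2^1 implicants → -0011(✓)  -1000  -1011(✓)  -1101(✓)  -1111(✓)  0-011(✓)  0-101  00-01  00-10  000-1  0001-  01-00  01-11(✓)  011-1(✓)  0110-  1-011(✓)  11-10(✓)  11-11(✓)  110-0  1101-(✓)  111-1(✓)  1111-(✓)
size-2^2 implicants → --011  -1-11  -11-1  11-1-
Unchecked terms (primes): --011, -1-11, -1000, -11-1, 0-101, 00-01, 00-10, 000-1, 0001-, 01-00, 0110-, 10100, 11-1-, 110-0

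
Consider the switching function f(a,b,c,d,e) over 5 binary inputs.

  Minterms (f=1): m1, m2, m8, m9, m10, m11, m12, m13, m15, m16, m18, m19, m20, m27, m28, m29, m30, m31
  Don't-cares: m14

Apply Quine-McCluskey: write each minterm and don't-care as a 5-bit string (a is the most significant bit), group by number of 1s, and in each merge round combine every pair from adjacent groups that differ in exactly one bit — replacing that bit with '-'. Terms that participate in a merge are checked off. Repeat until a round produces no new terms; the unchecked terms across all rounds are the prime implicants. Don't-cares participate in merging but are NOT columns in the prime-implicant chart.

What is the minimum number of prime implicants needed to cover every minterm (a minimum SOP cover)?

6

[col 0] 00001*, 00010*, 01000*, 01001*, 01010*, 01011*, 01100*, 01101*, 01110*, 01111*, 10000*, 10010*, 10011*, 10100*, 11011*, 11100*, 11101*, 11110*, 11111*
[col 1] -0010, -1011*, -1100*, -1101*, -1110*, -1111*, 0-001, 0-010, 01-00*, 01-01*, 01-10*, 01-11*, 010-0*, 010-1*, 0100-*, 0101-*, 011-0*, 011-1*, 0110-*, 0111-*, 1-011, 1-100, 10-00, 100-0, 1001-, 11-11*, 111-0*, 111-1*, 1110-*, 1111-*
[col 2] -1-11, -11-0*, -11-1*, -110-*, -111-*, 01--0*, 01--1*, 01-0-*, 01-1-*, 010--*, 011--*, 111--*
[col 3] -11--, 01---
Prime implicants: -0010, -1-11, -11--, 0-001, 0-010, 01---, 1-011, 1-100, 10-00, 100-0, 1001-
PI chart (minterm → PIs covering it):
  1 | 0-001  (sole → essential)
  2 | -0010,0-010
  8 | 01---  (sole → essential)
  9 | 0-001,01---
  10 | 0-010,01---
  11 | -1-11,01---
  12 | -11--,01---
  13 | -11--,01---
  15 | -1-11,-11--,01---
  16 | 10-00,100-0
  18 | -0010,100-0,1001-
  19 | 1-011,1001-
  20 | 1-100,10-00
  27 | -1-11,1-011
  28 | -11--,1-100
  29 | -11--  (sole → essential)
  30 | -11--  (sole → essential)
  31 | -1-11,-11--
Essential prime implicants: -11--, 0-001, 01---
Petrick residual → -0010, 1-011, 10-00
Minimum SOP uses 6 PIs: b'c'de' + bc + a'c'd'e + a'b + ac'de + ab'd'e'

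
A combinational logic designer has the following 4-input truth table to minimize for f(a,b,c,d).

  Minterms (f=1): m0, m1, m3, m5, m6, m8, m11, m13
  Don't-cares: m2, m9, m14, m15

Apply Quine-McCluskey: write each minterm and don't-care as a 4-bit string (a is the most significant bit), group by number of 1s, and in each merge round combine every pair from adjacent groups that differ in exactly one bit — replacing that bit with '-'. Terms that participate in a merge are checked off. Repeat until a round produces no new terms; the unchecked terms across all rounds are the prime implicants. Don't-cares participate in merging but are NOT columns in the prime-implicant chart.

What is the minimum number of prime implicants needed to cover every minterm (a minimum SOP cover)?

4

size-2^0 implicants → 0000(✓)  0001(✓)  0010(✓)  0011(✓)  0101(✓)  0110(✓)  1000(✓)  1001(✓)  1011(✓)  1101(✓)  1110(✓)  1111(✓)
size-2^1 implicants → -000(✓)  -001(✓)  -011(✓)  -101(✓)  -110  0-01(✓)  0-10  00-0(✓)  00-1(✓)  000-(✓)  001-(✓)  1-01(✓)  1-11(✓)  10-1(✓)  100-(✓)  11-1(✓)  111-
size-2^2 implicants → --01  -0-1  -00-  00--  1--1
Unchecked terms (primes): --01, -0-1, -00-, -110, 0-10, 00--, 1--1, 111-
Minterm coverage:
  m0 ⊆ -00-,00--
  m1 ⊆ --01,-0-1,-00-,00--
  m3 ⊆ -0-1,00--
  m5 ⊆ --01 [E]
  m6 ⊆ -110,0-10
  m8 ⊆ -00- [E]
  m11 ⊆ -0-1,1--1
  m13 ⊆ --01,1--1
E = {--01, -00-}
Petrick residual → -0-1, -110
Cover = c'd + b'd + b'c' + bcd'  |cover|=4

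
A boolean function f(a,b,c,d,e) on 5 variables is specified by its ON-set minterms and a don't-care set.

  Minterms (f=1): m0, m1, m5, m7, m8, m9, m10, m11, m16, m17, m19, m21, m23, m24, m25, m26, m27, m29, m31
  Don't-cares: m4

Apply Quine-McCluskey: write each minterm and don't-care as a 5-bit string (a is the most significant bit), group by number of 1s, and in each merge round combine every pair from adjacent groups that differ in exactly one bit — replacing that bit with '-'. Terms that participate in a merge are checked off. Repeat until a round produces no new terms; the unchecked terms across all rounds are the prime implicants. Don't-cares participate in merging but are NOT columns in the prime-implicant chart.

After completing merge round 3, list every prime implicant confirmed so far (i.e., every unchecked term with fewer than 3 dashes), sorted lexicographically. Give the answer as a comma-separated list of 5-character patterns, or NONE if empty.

size-2^0 implicants → 00000(✓)  00001(✓)  00100(✓)  00101(✓)  00111(✓)  01000(✓)  01001(✓)  01010(✓)  01011(✓)  10000(✓)  10001(✓)  10011(✓)  10101(✓)  10111(✓)  11000(✓)  11001(✓)  11010(✓)  11011(✓)  11101(✓)  11111(✓)
size-2^1 implicants → -0000(✓)  -0001(✓)  -0101(✓)  -0111(✓)  -1000(✓)  -1001(✓)  -1010(✓)  -1011(✓)  0-000(✓)  0-001(✓)  00-00(✓)  00-01(✓)  0000-(✓)  001-1(✓)  0010-(✓)  010-0(✓)  010-1(✓)  0100-(✓)  0101-(✓)  1-000(✓)  1-001(✓)  1-011(✓)  1-101(✓)  1-111(✓)  10-01(✓)  10-11(✓)  100-1(✓)  1000-(✓)  101-1(✓)  11-01(✓)  11-11(✓)  110-0(✓)  110-1(✓)  1100-(✓)  1101-(✓)  111-1(✓)
size-2^2 implicants → --000(✓)  --001(✓)  -0-01  -000-(✓)  -01-1  -10-0(✓)  -10-1(✓)  -100-(✓)  -101-(✓)  0-00-(✓)  00-0-  010--(✓)  1--01(✓)  1--11(✓)  1-0-1(✓)  1-00-(✓)  1-1-1(✓)  10--1(✓)  11--1(✓)  110--(✓)
size-2^3 implicants → --00-  -10--  1---1
Unchecked terms (primes): --00-, -0-01, -01-1, -10--, 00-0-, 1---1

-0-01, -01-1, 00-0-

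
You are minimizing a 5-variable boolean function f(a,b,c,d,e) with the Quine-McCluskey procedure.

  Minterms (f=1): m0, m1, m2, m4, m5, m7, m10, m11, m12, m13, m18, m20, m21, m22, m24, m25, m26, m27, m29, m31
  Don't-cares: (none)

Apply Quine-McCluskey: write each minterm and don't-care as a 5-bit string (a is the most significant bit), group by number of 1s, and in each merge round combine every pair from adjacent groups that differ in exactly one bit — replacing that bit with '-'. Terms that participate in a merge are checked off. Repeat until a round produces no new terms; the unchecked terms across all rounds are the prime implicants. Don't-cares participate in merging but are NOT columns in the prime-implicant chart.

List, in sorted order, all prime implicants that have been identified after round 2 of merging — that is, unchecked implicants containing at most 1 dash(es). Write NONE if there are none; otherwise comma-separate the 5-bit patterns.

[col 0] 00000*, 00001*, 00010*, 00100*, 00101*, 00111*, 01010*, 01011*, 01100*, 01101*, 10010*, 10100*, 10101*, 10110*, 11000*, 11001*, 11010*, 11011*, 11101*, 11111*
[col 1] -0010*, -0100*, -0101*, -1010*, -1011*, -1101*, 0-010*, 0-100*, 0-101*, 00-00*, 00-01*, 000-0, 0000-*, 001-1, 0010-*, 0101-*, 0110-*, 1-010*, 1-101*, 10-10, 101-0, 1010-*, 11-01*, 11-11*, 110-0*, 110-1*, 1100-*, 1101-*, 111-1*
[col 2] --010, --101, -010-, -101-, 0-10-, 00-0-, 11--1, 110--
Prime implicants: --010, --101, -010-, -101-, 0-10-, 00-0-, 000-0, 001-1, 10-10, 101-0, 11--1, 110--

000-0, 001-1, 10-10, 101-0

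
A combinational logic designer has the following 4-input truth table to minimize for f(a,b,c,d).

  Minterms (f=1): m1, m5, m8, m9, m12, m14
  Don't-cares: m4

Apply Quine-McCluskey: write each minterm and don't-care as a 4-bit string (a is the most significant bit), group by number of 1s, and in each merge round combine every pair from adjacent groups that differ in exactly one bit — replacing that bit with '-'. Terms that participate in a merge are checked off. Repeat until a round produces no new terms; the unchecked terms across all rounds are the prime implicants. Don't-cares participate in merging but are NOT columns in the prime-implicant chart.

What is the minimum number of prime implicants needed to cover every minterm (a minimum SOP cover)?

3

[col 0] 0001*, 0100*, 0101*, 1000*, 1001*, 1100*, 1110*
[col 1] -001, -100, 0-01, 010-, 1-00, 100-, 11-0
Prime implicants: -001, -100, 0-01, 010-, 1-00, 100-, 11-0
PI chart (minterm → PIs covering it):
  1 | -001,0-01
  5 | 0-01,010-
  8 | 1-00,100-
  9 | -001,100-
  12 | -100,1-00,11-0
  14 | 11-0  (sole → essential)
Essential prime implicants: 11-0
Petrick residual → 0-01, 100-
Minimum SOP uses 3 PIs: a'c'd + ab'c' + abd'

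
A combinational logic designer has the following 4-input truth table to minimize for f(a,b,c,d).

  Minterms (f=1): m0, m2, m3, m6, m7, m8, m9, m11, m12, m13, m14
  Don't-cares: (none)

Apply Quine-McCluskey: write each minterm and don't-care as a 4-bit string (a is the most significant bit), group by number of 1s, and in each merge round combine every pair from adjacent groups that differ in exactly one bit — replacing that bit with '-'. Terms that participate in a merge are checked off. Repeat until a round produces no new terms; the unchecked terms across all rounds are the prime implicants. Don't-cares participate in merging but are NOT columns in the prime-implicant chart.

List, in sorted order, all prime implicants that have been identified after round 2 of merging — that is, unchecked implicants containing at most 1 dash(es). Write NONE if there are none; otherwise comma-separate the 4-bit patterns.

-000, -011, -110, 00-0, 10-1, 11-0

size-2^0 implicants → 0000(✓)  0010(✓)  0011(✓)  0110(✓)  0111(✓)  1000(✓)  1001(✓)  1011(✓)  1100(✓)  1101(✓)  1110(✓)
size-2^1 implicants → -000  -011  -110  0-10(✓)  0-11(✓)  00-0  001-(✓)  011-(✓)  1-00(✓)  1-01(✓)  10-1  100-(✓)  11-0  110-(✓)
size-2^2 implicants → 0-1-  1-0-
Unchecked terms (primes): -000, -011, -110, 0-1-, 00-0, 1-0-, 10-1, 11-0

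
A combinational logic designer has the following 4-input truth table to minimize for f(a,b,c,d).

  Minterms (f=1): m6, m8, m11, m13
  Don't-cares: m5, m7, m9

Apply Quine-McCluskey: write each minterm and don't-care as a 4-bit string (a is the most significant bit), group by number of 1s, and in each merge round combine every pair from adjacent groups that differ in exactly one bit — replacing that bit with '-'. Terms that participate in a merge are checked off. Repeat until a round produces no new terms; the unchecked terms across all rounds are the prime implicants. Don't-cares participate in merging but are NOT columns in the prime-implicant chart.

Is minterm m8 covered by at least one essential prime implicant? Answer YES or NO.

YES

size-2^0 implicants → 0101(✓)  0110(✓)  0111(✓)  1000(✓)  1001(✓)  1011(✓)  1101(✓)
size-2^1 implicants → -101  01-1  011-  1-01  10-1  100-
Unchecked terms (primes): -101, 01-1, 011-, 1-01, 10-1, 100-
Minterm coverage:
  m6 ⊆ 011- [E]
  m8 ⊆ 100- [E]
  m11 ⊆ 10-1 [E]
  m13 ⊆ -101,1-01
E = {011-, 10-1, 100-}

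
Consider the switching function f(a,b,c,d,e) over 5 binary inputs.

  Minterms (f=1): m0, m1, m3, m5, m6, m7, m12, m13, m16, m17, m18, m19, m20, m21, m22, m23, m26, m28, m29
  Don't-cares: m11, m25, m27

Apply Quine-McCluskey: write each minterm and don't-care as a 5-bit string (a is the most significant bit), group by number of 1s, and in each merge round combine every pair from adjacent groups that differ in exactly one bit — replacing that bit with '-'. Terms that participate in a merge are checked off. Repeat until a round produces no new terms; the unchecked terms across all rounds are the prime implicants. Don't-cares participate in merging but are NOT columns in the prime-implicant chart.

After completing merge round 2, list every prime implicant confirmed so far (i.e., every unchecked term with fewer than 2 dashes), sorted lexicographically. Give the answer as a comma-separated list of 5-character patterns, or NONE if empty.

size-2^0 implicants → 00000(✓)  00001(✓)  00011(✓)  00101(✓)  00110(✓)  00111(✓)  01011(✓)  01100(✓)  01101(✓)  10000(✓)  10001(✓)  10010(✓)  10011(✓)  10100(✓)  10101(✓)  10110(✓)  10111(✓)  11001(✓)  11010(✓)  11011(✓)  11100(✓)  11101(✓)
size-2^1 implicants → -0000(✓)  -0001(✓)  -0011(✓)  -0101(✓)  -0110(✓)  -0111(✓)  -1011(✓)  -1100(✓)  -1101(✓)  0-011(✓)  0-101(✓)  00-01(✓)  00-11(✓)  000-1(✓)  0000-(✓)  001-1(✓)  0011-(✓)  0110-(✓)  1-001(✓)  1-010(✓)  1-011(✓)  1-100(✓)  1-101(✓)  10-00(✓)  10-01(✓)  10-10(✓)  10-11(✓)  100-0(✓)  100-1(✓)  1000-(✓)  1001-(✓)  101-0(✓)  101-1(✓)  1010-(✓)  1011-(✓)  11-01(✓)  110-1(✓)  1101-(✓)  1110-(✓)
size-2^2 implicants → --011  --101  -0-01(✓)  -0-11(✓)  -00-1(✓)  -000-  -01-1(✓)  -011-  -110-  00--1(✓)  1--01  1-0-1  1-01-  1-10-  10--0(✓)  10--1(✓)  10-0-(✓)  10-1-(✓)  100--(✓)  101--(✓)
size-2^3 implicants → -0--1  10---
Unchecked terms (primes): --011, --101, -0--1, -000-, -011-, -110-, 1--01, 1-0-1, 1-01-, 1-10-, 10---

NONE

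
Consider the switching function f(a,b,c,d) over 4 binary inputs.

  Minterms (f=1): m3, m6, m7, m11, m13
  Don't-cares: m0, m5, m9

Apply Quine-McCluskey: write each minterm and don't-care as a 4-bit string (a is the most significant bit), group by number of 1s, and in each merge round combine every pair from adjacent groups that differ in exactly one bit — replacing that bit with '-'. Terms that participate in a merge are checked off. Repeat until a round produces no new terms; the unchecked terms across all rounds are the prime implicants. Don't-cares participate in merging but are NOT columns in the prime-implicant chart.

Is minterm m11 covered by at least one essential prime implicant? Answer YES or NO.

size-2^0 implicants → 0000  0011(✓)  0101(✓)  0110(✓)  0111(✓)  1001(✓)  1011(✓)  1101(✓)
size-2^1 implicants → -011  -101  0-11  01-1  011-  1-01  10-1
Unchecked terms (primes): -011, -101, 0-11, 0000, 01-1, 011-, 1-01, 10-1
Minterm coverage:
  m3 ⊆ -011,0-11
  m6 ⊆ 011- [E]
  m7 ⊆ 0-11,01-1,011-
  m11 ⊆ -011,10-1
  m13 ⊆ -101,1-01
E = {011-}

NO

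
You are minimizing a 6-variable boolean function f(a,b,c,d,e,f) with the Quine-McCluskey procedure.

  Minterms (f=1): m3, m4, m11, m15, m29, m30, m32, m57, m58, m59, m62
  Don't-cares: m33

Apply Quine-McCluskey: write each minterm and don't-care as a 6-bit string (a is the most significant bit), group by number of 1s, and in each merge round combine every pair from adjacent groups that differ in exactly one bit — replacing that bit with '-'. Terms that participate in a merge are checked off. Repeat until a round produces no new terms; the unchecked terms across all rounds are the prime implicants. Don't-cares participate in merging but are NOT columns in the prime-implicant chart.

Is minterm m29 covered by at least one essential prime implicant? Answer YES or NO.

YES

[col 0] 000011*, 000100, 001011*, 001111*, 011101, 011110*, 100000*, 100001*, 111001*, 111010*, 111011*, 111110*
[col 1] -11110, 00-011, 001-11, 10000-, 111-10, 1110-1, 11101-
Prime implicants: -11110, 00-011, 000100, 001-11, 011101, 10000-, 111-10, 1110-1, 11101-
PI chart (minterm → PIs covering it):
  3 | 00-011  (sole → essential)
  4 | 000100  (sole → essential)
  11 | 00-011,001-11
  15 | 001-11  (sole → essential)
  29 | 011101  (sole → essential)
  30 | -11110  (sole → essential)
  32 | 10000-  (sole → essential)
  57 | 1110-1  (sole → essential)
  58 | 111-10,11101-
  59 | 1110-1,11101-
  62 | -11110,111-10
Essential prime implicants: -11110, 00-011, 000100, 001-11, 011101, 10000-, 1110-1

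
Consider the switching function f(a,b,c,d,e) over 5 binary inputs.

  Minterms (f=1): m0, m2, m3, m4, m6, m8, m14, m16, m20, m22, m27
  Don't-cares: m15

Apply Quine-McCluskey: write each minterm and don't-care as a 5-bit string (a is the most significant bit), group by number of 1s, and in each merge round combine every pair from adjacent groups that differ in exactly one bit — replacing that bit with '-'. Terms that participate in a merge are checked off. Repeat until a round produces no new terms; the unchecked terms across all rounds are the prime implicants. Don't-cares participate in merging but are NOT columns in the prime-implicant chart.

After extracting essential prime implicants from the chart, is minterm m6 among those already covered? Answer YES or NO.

Round 0: 00000✓ 00010✓ 00011✓ 00100✓ 00110✓ 01000✓ 01110✓ 01111✓ 10000✓ 10100✓ 10110✓ 11011
Round 1: -0000✓ -0100✓ -0110✓ 0-000 0-110 00-00✓ 00-10✓ 000-0✓ 0001- 001-0✓ 0111- 10-00✓ 101-0✓
Round 2: -0-00 -01-0 00--0
PIs = {-0-00, -01-0, 0-000, 0-110, 00--0, 0001-, 0111-, 11011}
Coverage chart:
  m0: -0-00,0-000,00--0
  m2: 00--0,0001-
  m3: 0001- ←essential
  m4: -0-00,-01-0,00--0
  m6: -01-0,0-110,00--0
  m8: 0-000 ←essential
  m14: 0-110,0111-
  m16: -0-00 ←essential
  m20: -0-00,-01-0
  m22: -01-0 ←essential
  m27: 11011 ←essential
Essential: -0-00, -01-0, 0-000, 0001-, 11011

YES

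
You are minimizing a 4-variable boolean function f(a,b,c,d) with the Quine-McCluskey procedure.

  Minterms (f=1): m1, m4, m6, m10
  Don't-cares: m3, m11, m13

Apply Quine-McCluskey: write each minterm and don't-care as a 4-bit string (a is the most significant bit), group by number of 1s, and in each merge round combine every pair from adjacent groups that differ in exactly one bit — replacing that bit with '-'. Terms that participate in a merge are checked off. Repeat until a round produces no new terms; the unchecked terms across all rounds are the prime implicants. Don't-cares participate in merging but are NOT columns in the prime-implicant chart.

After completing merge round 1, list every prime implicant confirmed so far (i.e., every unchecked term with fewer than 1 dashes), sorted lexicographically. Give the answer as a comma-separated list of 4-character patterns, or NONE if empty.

1101

size-2^0 implicants → 0001(✓)  0011(✓)  0100(✓)  0110(✓)  1010(✓)  1011(✓)  1101
size-2^1 implicants → -011  00-1  01-0  101-
Unchecked terms (primes): -011, 00-1, 01-0, 101-, 1101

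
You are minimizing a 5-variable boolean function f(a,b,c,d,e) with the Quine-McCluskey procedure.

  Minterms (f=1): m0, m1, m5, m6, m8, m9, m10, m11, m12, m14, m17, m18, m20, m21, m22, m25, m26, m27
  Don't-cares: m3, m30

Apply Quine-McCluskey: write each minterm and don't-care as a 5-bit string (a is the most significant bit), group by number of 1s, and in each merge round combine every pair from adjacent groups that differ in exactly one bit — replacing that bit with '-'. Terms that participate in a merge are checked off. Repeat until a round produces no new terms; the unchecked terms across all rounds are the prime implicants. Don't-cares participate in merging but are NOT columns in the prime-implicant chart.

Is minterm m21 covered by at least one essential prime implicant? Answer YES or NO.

YES

[col 0] 00000*, 00001*, 00011*, 00101*, 00110*, 01000*, 01001*, 01010*, 01011*, 01100*, 01110*, 10001*, 10010*, 10100*, 10101*, 10110*, 11001*, 11010*, 11011*, 11110*
[col 1] -0001*, -0101*, -0110*, -1001*, -1010*, -1011*, -1110*, 0-000*, 0-001*, 0-011*, 0-110*, 00-01*, 000-1*, 0000-*, 01-00*, 01-10*, 010-0*, 010-1*, 0100-*, 0101-*, 011-0*, 1-001*, 1-010*, 1-110*, 10-01*, 10-10*, 101-0, 1010-, 11-10*, 110-1*, 1101-*
[col 2] --001, --110, -0-01, -1-10, -10-1, -101-, 0-0-1, 0-00-, 01--0, 010--, 1--10
Prime implicants: --001, --110, -0-01, -1-10, -10-1, -101-, 0-0-1, 0-00-, 01--0, 010--, 1--10, 101-0, 1010-
PI chart (minterm → PIs covering it):
  0 | 0-00-  (sole → essential)
  1 | --001,-0-01,0-0-1,0-00-
  5 | -0-01  (sole → essential)
  6 | --110  (sole → essential)
  8 | 0-00-,01--0,010--
  9 | --001,-10-1,0-0-1,0-00-,010--
  10 | -1-10,-101-,01--0,010--
  11 | -10-1,-101-,0-0-1,010--
  12 | 01--0  (sole → essential)
  14 | --110,-1-10,01--0
  17 | --001,-0-01
  18 | 1--10  (sole → essential)
  20 | 101-0,1010-
  21 | -0-01,1010-
  22 | --110,1--10,101-0
  25 | --001,-10-1
  26 | -1-10,-101-,1--10
  27 | -10-1,-101-
Essential prime implicants: --110, -0-01, 0-00-, 01--0, 1--10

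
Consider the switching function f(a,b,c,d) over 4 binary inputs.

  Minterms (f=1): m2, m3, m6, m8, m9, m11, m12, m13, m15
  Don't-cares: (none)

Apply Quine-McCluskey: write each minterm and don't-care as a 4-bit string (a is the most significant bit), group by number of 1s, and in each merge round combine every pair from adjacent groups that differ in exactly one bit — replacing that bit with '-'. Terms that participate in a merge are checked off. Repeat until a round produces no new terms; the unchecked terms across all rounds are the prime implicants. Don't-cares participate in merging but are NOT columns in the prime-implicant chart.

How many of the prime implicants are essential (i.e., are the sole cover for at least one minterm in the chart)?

3

size-2^0 implicants → 0010(✓)  0011(✓)  0110(✓)  1000(✓)  1001(✓)  1011(✓)  1100(✓)  1101(✓)  1111(✓)
size-2^1 implicants → -011  0-10  001-  1-00(✓)  1-01(✓)  1-11(✓)  10-1(✓)  100-(✓)  11-1(✓)  110-(✓)
size-2^2 implicants → 1--1  1-0-
Unchecked terms (primes): -011, 0-10, 001-, 1--1, 1-0-
Minterm coverage:
  m2 ⊆ 0-10,001-
  m3 ⊆ -011,001-
  m6 ⊆ 0-10 [E]
  m8 ⊆ 1-0- [E]
  m9 ⊆ 1--1,1-0-
  m11 ⊆ -011,1--1
  m12 ⊆ 1-0- [E]
  m13 ⊆ 1--1,1-0-
  m15 ⊆ 1--1 [E]
E = {0-10, 1--1, 1-0-}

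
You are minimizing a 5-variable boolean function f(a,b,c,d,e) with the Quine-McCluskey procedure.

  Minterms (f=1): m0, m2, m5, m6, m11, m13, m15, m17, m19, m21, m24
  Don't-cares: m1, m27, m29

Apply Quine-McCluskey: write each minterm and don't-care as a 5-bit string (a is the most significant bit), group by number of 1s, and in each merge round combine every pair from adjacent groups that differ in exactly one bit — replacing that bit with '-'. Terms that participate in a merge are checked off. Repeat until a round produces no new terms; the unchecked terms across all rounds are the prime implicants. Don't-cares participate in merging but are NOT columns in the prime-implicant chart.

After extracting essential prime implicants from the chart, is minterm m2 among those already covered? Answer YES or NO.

YES

size-2^0 implicants → 00000(✓)  00001(✓)  00010(✓)  00101(✓)  00110(✓)  01011(✓)  01101(✓)  01111(✓)  10001(✓)  10011(✓)  10101(✓)  11000  11011(✓)  11101(✓)
size-2^1 implicants → -0001(✓)  -0101(✓)  -1011  -1101(✓)  0-101(✓)  00-01(✓)  00-10  000-0  0000-  01-11  011-1  1-011  1-101(✓)  10-01(✓)  100-1
size-2^2 implicants → --101  -0-01
Unchecked terms (primes): --101, -0-01, -1011, 00-10, 000-0, 0000-, 01-11, 011-1, 1-011, 100-1, 11000
Minterm coverage:
  m0 ⊆ 000-0,0000-
  m2 ⊆ 00-10,000-0
  m5 ⊆ --101,-0-01
  m6 ⊆ 00-10 [E]
  m11 ⊆ -1011,01-11
  m13 ⊆ --101,011-1
  m15 ⊆ 01-11,011-1
  m17 ⊆ -0-01,100-1
  m19 ⊆ 1-011,100-1
  m21 ⊆ --101,-0-01
  m24 ⊆ 11000 [E]
E = {00-10, 11000}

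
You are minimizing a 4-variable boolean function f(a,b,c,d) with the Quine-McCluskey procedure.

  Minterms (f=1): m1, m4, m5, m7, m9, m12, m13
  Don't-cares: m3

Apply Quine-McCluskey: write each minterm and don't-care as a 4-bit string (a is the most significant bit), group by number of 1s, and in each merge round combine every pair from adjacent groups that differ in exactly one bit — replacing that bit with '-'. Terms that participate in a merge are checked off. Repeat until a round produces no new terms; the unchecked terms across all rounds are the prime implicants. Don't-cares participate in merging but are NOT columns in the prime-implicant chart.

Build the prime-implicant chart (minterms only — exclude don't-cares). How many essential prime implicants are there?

3

size-2^0 implicants → 0001(✓)  0011(✓)  0100(✓)  0101(✓)  0111(✓)  1001(✓)  1100(✓)  1101(✓)
size-2^1 implicants → -001(✓)  -100(✓)  -101(✓)  0-01(✓)  0-11(✓)  00-1(✓)  01-1(✓)  010-(✓)  1-01(✓)  110-(✓)
size-2^2 implicants → --01  -10-  0--1
Unchecked terms (primes): --01, -10-, 0--1
Minterm coverage:
  m1 ⊆ --01,0--1
  m4 ⊆ -10- [E]
  m5 ⊆ --01,-10-,0--1
  m7 ⊆ 0--1 [E]
  m9 ⊆ --01 [E]
  m12 ⊆ -10- [E]
  m13 ⊆ --01,-10-
E = {--01, -10-, 0--1}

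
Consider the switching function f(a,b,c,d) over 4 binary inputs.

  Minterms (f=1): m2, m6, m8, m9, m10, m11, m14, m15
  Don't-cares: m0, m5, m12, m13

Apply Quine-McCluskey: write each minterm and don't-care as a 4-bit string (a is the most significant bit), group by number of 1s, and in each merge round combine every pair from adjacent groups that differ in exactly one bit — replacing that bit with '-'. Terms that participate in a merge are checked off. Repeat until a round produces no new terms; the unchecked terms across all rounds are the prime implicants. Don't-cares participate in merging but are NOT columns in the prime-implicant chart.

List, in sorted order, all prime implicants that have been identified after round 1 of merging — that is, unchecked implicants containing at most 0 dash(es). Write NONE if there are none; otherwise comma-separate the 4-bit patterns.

[col 0] 0000*, 0010*, 0101*, 0110*, 1000*, 1001*, 1010*, 1011*, 1100*, 1101*, 1110*, 1111*
[col 1] -000*, -010*, -101, -110*, 0-10*, 00-0*, 1-00*, 1-01*, 1-10*, 1-11*, 10-0*, 10-1*, 100-*, 101-*, 11-0*, 11-1*, 110-*, 111-*
[col 2] --10, -0-0, 1--0*, 1--1*, 1-0-*, 1-1-*, 10--*, 11--*
[col 3] 1---
Prime implicants: --10, -0-0, -101, 1---

NONE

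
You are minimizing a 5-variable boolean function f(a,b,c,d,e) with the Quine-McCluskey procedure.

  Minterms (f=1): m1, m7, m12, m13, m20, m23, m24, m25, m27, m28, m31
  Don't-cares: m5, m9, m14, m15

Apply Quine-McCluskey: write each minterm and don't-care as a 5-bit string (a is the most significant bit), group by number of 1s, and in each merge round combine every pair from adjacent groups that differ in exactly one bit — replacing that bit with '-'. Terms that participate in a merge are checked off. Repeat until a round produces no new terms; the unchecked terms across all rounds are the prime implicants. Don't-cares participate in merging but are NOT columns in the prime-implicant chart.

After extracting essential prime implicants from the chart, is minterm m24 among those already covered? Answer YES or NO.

Round 0: 00001✓ 00101✓ 00111✓ 01001✓ 01100✓ 01101✓ 01110✓ 01111✓ 10100✓ 10111✓ 11000✓ 11001✓ 11011✓ 11100✓ 11111✓
Round 1: -0111✓ -1001 -1100 -1111✓ 0-001✓ 0-101✓ 0-111✓ 00-01✓ 001-1✓ 01-01✓ 011-0✓ 011-1✓ 0110-✓ 0111-✓ 1-100 1-111✓ 11-00 11-11 110-1 1100-
Round 2: --111 0--01 0-1-1 011--
PIs = {--111, -1001, -1100, 0--01, 0-1-1, 011--, 1-100, 11-00, 11-11, 110-1, 1100-}
Coverage chart:
  m1: 0--01 ←essential
  m7: --111,0-1-1
  m12: -1100,011--
  m13: 0--01,0-1-1,011--
  m20: 1-100 ←essential
  m23: --111 ←essential
  m24: 11-00,1100-
  m25: -1001,110-1,1100-
  m27: 11-11,110-1
  m28: -1100,1-100,11-00
  m31: --111,11-11
Essential: --111, 0--01, 1-100

NO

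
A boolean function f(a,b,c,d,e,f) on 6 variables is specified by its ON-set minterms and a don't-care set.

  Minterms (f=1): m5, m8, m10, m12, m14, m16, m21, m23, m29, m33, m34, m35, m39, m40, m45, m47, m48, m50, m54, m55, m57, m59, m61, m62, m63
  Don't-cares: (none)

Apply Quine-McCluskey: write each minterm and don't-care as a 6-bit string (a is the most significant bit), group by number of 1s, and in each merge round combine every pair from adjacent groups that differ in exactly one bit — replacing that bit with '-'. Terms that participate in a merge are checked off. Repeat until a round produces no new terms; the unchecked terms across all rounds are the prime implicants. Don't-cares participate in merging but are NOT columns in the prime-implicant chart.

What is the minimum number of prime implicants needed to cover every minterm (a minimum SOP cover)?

size-2^0 implicants → 000101(✓)  001000(✓)  001010(✓)  001100(✓)  001110(✓)  010000(✓)  010101(✓)  010111(✓)  011101(✓)  100001(✓)  100010(✓)  100011(✓)  100111(✓)  101000(✓)  101101(✓)  101111(✓)  110000(✓)  110010(✓)  110110(✓)  110111(✓)  111001(✓)  111011(✓)  111101(✓)  111110(✓)  111111(✓)
size-2^1 implicants → -01000  -10000  -10111  -11101  0-0101  001-00(✓)  001-10(✓)  0010-0(✓)  0011-0(✓)  01-101  0101-1  1-0010  1-0111(✓)  1-1101(✓)  1-1111(✓)  10-111(✓)  100-11  1000-1  10001-  1011-1(✓)  11-110(✓)  11-111(✓)  110-10  1100-0  11011-(✓)  111-01(✓)  111-11(✓)  1110-1(✓)  1111-1(✓)  11111-(✓)
size-2^2 implicants → 001--0  1--111  1-11-1  11-11-  111--1
Unchecked terms (primes): -01000, -10000, -10111, -11101, 0-0101, 001--0, 01-101, 0101-1, 1--111, 1-0010, 1-11-1, 100-11, 1000-1, 10001-, 11-11-, 110-10, 1100-0, 111--1
Minterm coverage:
  m5 ⊆ 0-0101 [E]
  m8 ⊆ -01000,001--0
  m10 ⊆ 001--0 [E]
  m12 ⊆ 001--0 [E]
  m14 ⊆ 001--0 [E]
  m16 ⊆ -10000 [E]
  m21 ⊆ 0-0101,01-101,0101-1
  m23 ⊆ -10111,0101-1
  m29 ⊆ -11101,01-101
  m33 ⊆ 1000-1 [E]
  m34 ⊆ 1-0010,10001-
  m35 ⊆ 100-11,1000-1,10001-
  m39 ⊆ 1--111,100-11
  m40 ⊆ -01000 [E]
  m45 ⊆ 1-11-1 [E]
  m47 ⊆ 1--111,1-11-1
  m48 ⊆ -10000,1100-0
  m50 ⊆ 1-0010,110-10,1100-0
  m54 ⊆ 11-11-,110-10
  m55 ⊆ -10111,1--111,11-11-
  m57 ⊆ 111--1 [E]
  m59 ⊆ 111--1 [E]
  m61 ⊆ -11101,1-11-1,111--1
  m62 ⊆ 11-11- [E]
  m63 ⊆ 1--111,1-11-1,11-11-,111--1
E = {-01000, -10000, 0-0101, 001--0, 1-11-1, 1000-1, 11-11-, 111--1}
Petrick residual → -10111, -11101, 1--111, 1-0010
Cover = b'cd'e'f' + bc'd'e'f' + bc'def + bcde'f + a'c'de'f + a'b'cf' + adef + ac'd'ef' + acdf + ab'c'd'f + abde + abcf  |cover|=12

12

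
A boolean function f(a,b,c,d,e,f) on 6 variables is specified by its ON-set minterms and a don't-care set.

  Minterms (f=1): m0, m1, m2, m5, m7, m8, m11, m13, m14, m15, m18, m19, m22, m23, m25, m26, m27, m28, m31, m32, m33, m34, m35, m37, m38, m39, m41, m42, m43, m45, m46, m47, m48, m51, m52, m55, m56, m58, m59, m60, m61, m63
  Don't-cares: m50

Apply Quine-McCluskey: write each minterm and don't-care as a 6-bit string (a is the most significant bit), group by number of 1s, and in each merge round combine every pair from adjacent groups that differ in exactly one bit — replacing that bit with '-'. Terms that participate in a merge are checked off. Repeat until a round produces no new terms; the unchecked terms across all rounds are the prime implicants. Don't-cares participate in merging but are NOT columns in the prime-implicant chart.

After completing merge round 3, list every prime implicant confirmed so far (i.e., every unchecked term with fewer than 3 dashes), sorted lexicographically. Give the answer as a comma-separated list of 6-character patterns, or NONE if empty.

--0010, -00-01, -000-0, -0000-, -0111-, -11100, 00-000, 010-1-, 0110-1, 1-00-0, 1-11-1, 1000--, 11--00, 11-0-0, 11110-

size-2^0 implicants → 000000(✓)  000001(✓)  000010(✓)  000101(✓)  000111(✓)  001000(✓)  001011(✓)  001101(✓)  001110(✓)  001111(✓)  010010(✓)  010011(✓)  010110(✓)  010111(✓)  011001(✓)  011010(✓)  011011(✓)  011100(✓)  011111(✓)  100000(✓)  100001(✓)  100010(✓)  100011(✓)  100101(✓)  100110(✓)  100111(✓)  101001(✓)  101010(✓)  101011(✓)  101101(✓)  101110(✓)  101111(✓)  110000(✓)  110010(✓)  110011(✓)  110100(✓)  110111(✓)  111000(✓)  111010(✓)  111011(✓)  111100(✓)  111101(✓)  111111(✓)
size-2^1 implicants → -00000(✓)  -00001(✓)  -00010(✓)  -00101(✓)  -00111(✓)  -01011(✓)  -01101(✓)  -01110(✓)  -01111(✓)  -10010(✓)  -10011(✓)  -10111(✓)  -11010(✓)  -11011(✓)  -11100  -11111(✓)  0-0010(✓)  0-0111(✓)  0-1011(✓)  0-1111(✓)  00-000  00-101(✓)  00-111(✓)  000-01(✓)  0000-0(✓)  00000-(✓)  0001-1(✓)  001-11(✓)  0011-1(✓)  00111-(✓)  01-010(✓)  01-011(✓)  01-111(✓)  010-10(✓)  010-11(✓)  01001-(✓)  01011-(✓)  011-11(✓)  0110-1  01101-(✓)  1-0000(✓)  1-0010(✓)  1-0011(✓)  1-0111(✓)  1-1010(✓)  1-1011(✓)  1-1101(✓)  1-1111(✓)  10-001(✓)  10-010(✓)  10-011(✓)  10-101(✓)  10-110(✓)  10-111(✓)  100-01(✓)  100-10(✓)  100-11(✓)  1000-0(✓)  1000-1(✓)  10000-(✓)  10001-(✓)  1001-1(✓)  10011-(✓)  101-01(✓)  101-10(✓)  101-11(✓)  1010-1(✓)  10101-(✓)  1011-1(✓)  10111-(✓)  11-000(✓)  11-010(✓)  11-011(✓)  11-100(✓)  11-111(✓)  110-00(✓)  110-11(✓)  1100-0(✓)  11001-(✓)  111-00(✓)  111-11(✓)  1110-0(✓)  11101-(✓)  1111-1(✓)  11110-
size-2^2 implicants → --0010  --0111(✓)  --1011(✓)  --1111(✓)  -0-101(✓)  -0-111(✓)  -00-01  -000-0  -0000-  -001-1(✓)  -01-11(✓)  -011-1(✓)  -0111-  -1-010(✓)  -1-011(✓)  -1-111(✓)  -10-11(✓)  -1001-(✓)  -11-11(✓)  -1101-(✓)  0--111(✓)  0-1-11(✓)  00-1-1(✓)  01--11(✓)  01-01-(✓)  010-1-  1--010(✓)  1--011(✓)  1--111(✓)  1-0-11(✓)  1-00-0  1-001-(✓)  1-1-11(✓)  1-101-(✓)  1-11-1  10--01(✓)  10--10(✓)  10--11(✓)  10-0-1(✓)  10-01-(✓)  10-1-1(✓)  10-11-(✓)  100--1(✓)  100-1-(✓)  1000--  101--1(✓)  101-1-(✓)  11--00  11--11(✓)  11-0-0  11-01-(✓)
size-2^3 implicants → ---111  --1-11  -0-1-1  -1--11  -1-01-  1---11  1--01-  10---1  10--1-
Unchecked terms (primes): ---111, --0010, --1-11, -0-1-1, -00-01, -000-0, -0000-, -0111-, -1--11, -1-01-, -11100, 00-000, 010-1-, 0110-1, 1---11, 1--01-, 1-00-0, 1-11-1, 10---1, 10--1-, 1000--, 11--00, 11-0-0, 11110-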